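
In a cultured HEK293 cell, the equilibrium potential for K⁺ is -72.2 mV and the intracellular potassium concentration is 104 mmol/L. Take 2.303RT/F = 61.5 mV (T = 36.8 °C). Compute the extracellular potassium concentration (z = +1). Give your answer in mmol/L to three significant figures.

6.97 mmol/L

Nernst: E = (61.5/1) · log₁₀([out]/[in]), so log₁₀([out]/[in]) = -72.2 × 1 / 61.5 = -1.1740.
[out]/[in] = 10^(-1.1740) = 0.06699.
[out] = 0.06699 × 104 = 6.967 mmol/L.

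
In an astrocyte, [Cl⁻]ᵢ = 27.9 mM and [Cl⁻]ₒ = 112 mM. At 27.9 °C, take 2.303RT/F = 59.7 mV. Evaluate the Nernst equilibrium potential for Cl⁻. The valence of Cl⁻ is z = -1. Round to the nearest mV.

-36 mV

E = (59.7/z) · log₁₀([Cl⁻]_out/[Cl⁻]_in) with z = -1.
For an anion, dividing by z = -1 reverses the sign.
= (59.7/-1) · log₁₀(112/27.9) = -59.70 · log₁₀(4.014)
= -59.70 · (0.6036) = -36.04 mV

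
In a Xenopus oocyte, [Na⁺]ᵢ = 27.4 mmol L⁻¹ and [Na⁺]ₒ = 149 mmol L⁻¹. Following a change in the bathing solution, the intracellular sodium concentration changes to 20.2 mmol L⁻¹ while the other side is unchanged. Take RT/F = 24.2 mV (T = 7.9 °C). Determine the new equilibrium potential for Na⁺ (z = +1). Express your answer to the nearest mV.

After the shift: [Na⁺]_out = 149, [Na⁺]_in = 20.2 mmol L⁻¹.
E_new = (24.2/1)·ln(149/20.2) = 24.20 · (1.9983) = 48.36 mV

48 mV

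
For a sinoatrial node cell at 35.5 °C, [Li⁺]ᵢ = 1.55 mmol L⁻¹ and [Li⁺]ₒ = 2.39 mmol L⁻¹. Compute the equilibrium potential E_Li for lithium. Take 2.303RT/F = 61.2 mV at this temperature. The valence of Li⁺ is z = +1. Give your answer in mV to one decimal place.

E = (61.2/z) · log₁₀([Li⁺]_out/[Li⁺]_in) with z = +1.
= (61.2/1) · log₁₀(2.39/1.55) = 61.20 · log₁₀(1.542)
= 61.20 · (0.1881) = 11.51 mV

11.5 mV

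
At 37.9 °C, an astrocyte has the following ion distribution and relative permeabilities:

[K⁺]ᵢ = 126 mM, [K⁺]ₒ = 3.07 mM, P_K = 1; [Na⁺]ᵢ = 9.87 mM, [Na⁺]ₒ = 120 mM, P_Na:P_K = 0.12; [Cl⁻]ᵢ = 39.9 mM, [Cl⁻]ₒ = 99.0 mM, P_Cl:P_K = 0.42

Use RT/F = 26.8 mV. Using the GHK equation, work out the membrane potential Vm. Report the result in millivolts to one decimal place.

-42.8 mV

Vm = 26.8 · ln[(Σ P·[cation]ₒ + Σ P·[anion]ᵢ) / (Σ P·[cation]ᵢ + Σ P·[anion]ₒ)]
Numerator = 1×3.07 + 0.12×120 + 0.42×39.9 = 34.23
Denominator = 1×126 + 0.12×9.87 + 0.42×99.0 = 168.8
Vm = 26.8 · ln(0.20282) = 26.8 × (-1.5955) = -42.76 mV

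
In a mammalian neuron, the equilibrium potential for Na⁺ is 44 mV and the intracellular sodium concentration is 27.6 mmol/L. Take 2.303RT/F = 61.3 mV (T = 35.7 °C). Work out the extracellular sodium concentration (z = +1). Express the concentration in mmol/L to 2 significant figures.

Nernst: E = (61.3/1) · log₁₀([out]/[in]), so log₁₀([out]/[in]) = 44.0 × 1 / 61.3 = 0.7178.
[out]/[in] = 10^(0.7178) = 5.221.
[out] = 5.221 × 27.6 = 144.1 mmol/L.

140 mmol/L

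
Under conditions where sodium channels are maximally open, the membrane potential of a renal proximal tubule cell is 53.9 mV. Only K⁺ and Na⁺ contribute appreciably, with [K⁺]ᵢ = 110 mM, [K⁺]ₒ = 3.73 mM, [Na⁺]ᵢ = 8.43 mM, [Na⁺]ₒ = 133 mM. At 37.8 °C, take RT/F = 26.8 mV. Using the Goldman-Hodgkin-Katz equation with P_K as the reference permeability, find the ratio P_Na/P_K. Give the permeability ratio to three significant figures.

11.7

Let α = P_Na/P_K. GHK: Vm = 26.8·ln[(Kₒ + α·Naₒ)/(Kᵢ + α·Naᵢ)].
e^(Vm/26.8) = e^(53.9/26.8) = 7.4722
So 7.4722·(Kᵢ + α·Naᵢ) = Kₒ + α·Naₒ → α = (7.4722·110.0 − 3.73) / (133.0 − 7.4722·8.43)
α = (821.9 − 3.73) / (133.0 − 62.99) = 818.2/70.01 = 11.69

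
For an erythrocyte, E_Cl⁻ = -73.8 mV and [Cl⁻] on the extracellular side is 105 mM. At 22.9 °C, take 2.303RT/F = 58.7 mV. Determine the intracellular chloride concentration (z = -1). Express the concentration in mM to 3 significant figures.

Nernst: E = (58.7/-1) · log₁₀([out]/[in]), so log₁₀([out]/[in]) = -73.8 × -1 / 58.7 = 1.2572.
[out]/[in] = 10^(1.2572) = 18.08.
[in] = 105 / 18.08 = 5.807 mM.

5.81 mM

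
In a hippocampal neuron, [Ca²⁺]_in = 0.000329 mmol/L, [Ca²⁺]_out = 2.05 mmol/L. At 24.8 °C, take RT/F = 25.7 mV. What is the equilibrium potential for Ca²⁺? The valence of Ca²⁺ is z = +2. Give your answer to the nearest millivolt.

112 mV

E = (25.7/z) · ln([Ca²⁺]_out/[Ca²⁺]_in) with z = +2.
= (25.7/2) · ln(2.05/0.000329) = 12.85 · ln(6231)
= 12.85 · (8.7373) = 112.27 mV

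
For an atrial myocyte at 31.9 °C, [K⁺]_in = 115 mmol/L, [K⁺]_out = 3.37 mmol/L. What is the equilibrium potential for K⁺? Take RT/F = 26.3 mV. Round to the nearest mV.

-93 mV

E = (26.3/z) · ln([K⁺]_out/[K⁺]_in) with z = +1.
= (26.3/1) · ln(3.37/115) = 26.30 · ln(0.0293)
= 26.30 · (-3.5300) = -92.84 mV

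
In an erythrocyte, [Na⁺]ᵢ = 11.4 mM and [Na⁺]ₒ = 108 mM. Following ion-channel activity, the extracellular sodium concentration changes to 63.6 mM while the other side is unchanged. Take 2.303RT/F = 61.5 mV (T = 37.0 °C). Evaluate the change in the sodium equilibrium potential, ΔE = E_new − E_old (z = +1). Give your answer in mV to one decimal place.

-14.1 mV

E_old = (61.5/1)·log₁₀(108/11.4) = 60.06 mV
E_new = (61.5/1)·log₁₀(63.6/11.4) = 45.91 mV
ΔE = 45.91 − (60.06) = -14.14 mV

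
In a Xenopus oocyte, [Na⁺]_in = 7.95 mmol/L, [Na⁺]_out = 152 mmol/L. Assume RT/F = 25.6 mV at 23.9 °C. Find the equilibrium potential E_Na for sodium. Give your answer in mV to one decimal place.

E = (25.6/z) · ln([Na⁺]_out/[Na⁺]_in) with z = +1.
= (25.6/1) · ln(152/7.95) = 25.60 · ln(19.12)
= 25.60 · (2.9507) = 75.54 mV

75.5 mV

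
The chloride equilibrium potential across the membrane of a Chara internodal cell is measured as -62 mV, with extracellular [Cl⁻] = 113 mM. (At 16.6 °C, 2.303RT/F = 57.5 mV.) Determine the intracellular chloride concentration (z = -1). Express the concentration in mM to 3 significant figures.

Nernst: E = (57.5/-1) · log₁₀([out]/[in]), so log₁₀([out]/[in]) = -62.0 × -1 / 57.5 = 1.0783.
[out]/[in] = 10^(1.0783) = 11.97.
[in] = 113 / 11.97 = 9.437 mM.

9.44 mM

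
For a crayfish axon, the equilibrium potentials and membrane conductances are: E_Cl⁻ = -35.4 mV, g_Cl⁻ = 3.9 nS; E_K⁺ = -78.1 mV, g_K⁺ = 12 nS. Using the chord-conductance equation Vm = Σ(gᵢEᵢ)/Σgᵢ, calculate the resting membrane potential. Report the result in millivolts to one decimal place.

Σ gᵢEᵢ = 3.9·(-35.4) + 12·(-78.1) = -1075.26
Σ gᵢ = 3.9 + 12 = 15.9
Vm = -1075.26 / 15.9 = -67.63 mV

-67.6 mV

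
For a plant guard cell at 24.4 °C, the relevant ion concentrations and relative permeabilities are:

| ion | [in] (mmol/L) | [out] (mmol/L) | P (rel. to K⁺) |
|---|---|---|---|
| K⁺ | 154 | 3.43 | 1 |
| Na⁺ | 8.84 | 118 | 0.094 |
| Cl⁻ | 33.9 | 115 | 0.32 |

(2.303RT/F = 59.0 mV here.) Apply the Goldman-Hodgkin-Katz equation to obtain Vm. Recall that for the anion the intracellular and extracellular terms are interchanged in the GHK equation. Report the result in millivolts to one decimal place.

-51.8 mV

Vm = 59.0 · log₁₀[(Σ P·[cation]ₒ + Σ P·[anion]ᵢ) / (Σ P·[cation]ᵢ + Σ P·[anion]ₒ)]
Numerator = 1×3.43 + 0.094×118 + 0.32×33.9 = 25.37
Denominator = 1×154 + 0.094×8.84 + 0.32×115 = 191.6
Vm = 59.0 · log₁₀(0.13239) = 59.0 × (-0.8781) = -51.81 mV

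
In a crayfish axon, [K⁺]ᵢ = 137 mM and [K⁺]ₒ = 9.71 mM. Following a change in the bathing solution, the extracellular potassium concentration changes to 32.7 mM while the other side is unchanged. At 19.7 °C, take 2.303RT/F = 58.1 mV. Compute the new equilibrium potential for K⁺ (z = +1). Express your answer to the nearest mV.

After the shift: [K⁺]_out = 32.7, [K⁺]_in = 137 mM.
E_new = (58.1/1)·log₁₀(32.7/137) = 58.10 · (-0.6222) = -36.15 mV

-36 mV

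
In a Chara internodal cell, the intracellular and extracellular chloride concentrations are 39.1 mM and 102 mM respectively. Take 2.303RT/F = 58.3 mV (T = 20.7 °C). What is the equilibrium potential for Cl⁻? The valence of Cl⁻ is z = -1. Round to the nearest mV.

E = (58.3/z) · log₁₀([Cl⁻]_out/[Cl⁻]_in) with z = -1.
For an anion, dividing by z = -1 reverses the sign.
= (58.3/-1) · log₁₀(102/39.1) = -58.30 · log₁₀(2.609)
= -58.30 · (0.4164) = -24.28 mV

-24 mV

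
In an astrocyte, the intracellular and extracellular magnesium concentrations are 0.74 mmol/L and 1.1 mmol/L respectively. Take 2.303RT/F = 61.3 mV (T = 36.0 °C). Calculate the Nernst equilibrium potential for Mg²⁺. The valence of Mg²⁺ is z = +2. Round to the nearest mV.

5 mV

E = (61.3/z) · log₁₀([Mg²⁺]_out/[Mg²⁺]_in) with z = +2.
= (61.3/2) · log₁₀(1.1/0.74) = 30.65 · log₁₀(1.486)
= 30.65 · (0.1722) = 5.28 mV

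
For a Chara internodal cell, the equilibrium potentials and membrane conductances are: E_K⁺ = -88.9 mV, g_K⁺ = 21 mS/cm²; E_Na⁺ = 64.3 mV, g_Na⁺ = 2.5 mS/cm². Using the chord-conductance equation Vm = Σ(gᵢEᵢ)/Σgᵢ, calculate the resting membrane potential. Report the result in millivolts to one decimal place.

Σ gᵢEᵢ = 21·(-88.9) + 2.5·(64.3) = -1706.15
Σ gᵢ = 21 + 2.5 = 23.5
Vm = -1706.15 / 23.5 = -72.60 mV

-72.6 mV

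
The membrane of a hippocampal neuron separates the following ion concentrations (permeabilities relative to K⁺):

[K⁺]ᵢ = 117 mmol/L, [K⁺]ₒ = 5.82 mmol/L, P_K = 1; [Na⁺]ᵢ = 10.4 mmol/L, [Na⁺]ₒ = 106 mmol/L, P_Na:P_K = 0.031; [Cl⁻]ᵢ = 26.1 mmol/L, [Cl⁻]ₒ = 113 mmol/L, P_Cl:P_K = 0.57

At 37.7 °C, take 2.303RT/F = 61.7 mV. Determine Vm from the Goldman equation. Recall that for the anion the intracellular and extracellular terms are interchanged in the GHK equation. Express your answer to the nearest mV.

-54 mV

Vm = 61.7 · log₁₀[(Σ P·[cation]ₒ + Σ P·[anion]ᵢ) / (Σ P·[cation]ᵢ + Σ P·[anion]ₒ)]
Numerator = 1×5.82 + 0.031×106 + 0.57×26.1 = 23.98
Denominator = 1×117 + 0.031×10.4 + 0.57×113 = 181.7
Vm = 61.7 · log₁₀(0.13197) = 61.7 × (-0.8795) = -54.27 mV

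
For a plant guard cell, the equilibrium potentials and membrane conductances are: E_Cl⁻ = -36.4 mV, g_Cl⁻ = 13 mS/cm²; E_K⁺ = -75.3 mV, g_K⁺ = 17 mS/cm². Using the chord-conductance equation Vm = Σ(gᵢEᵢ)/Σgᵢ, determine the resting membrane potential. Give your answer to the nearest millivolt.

-58 mV

Σ gᵢEᵢ = 13·(-36.4) + 17·(-75.3) = -1753.30
Σ gᵢ = 13 + 17 = 30
Vm = -1753.30 / 30 = -58.44 mV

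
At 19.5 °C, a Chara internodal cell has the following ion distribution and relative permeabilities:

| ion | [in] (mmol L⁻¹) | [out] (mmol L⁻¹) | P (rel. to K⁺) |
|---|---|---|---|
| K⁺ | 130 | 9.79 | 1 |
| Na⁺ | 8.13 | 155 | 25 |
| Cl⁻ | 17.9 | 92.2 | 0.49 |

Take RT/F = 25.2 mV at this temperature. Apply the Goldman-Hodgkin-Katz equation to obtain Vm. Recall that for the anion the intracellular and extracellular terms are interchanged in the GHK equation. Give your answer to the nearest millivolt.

59 mV

Vm = 25.2 · ln[(Σ P·[cation]ₒ + Σ P·[anion]ᵢ) / (Σ P·[cation]ᵢ + Σ P·[anion]ₒ)]
Numerator = 1×9.79 + 25×155 + 0.49×17.9 = 3894
Denominator = 1×130 + 25×8.13 + 0.49×92.2 = 378.4
Vm = 25.2 · ln(10.289) = 25.2 × (2.3311) = 58.74 mV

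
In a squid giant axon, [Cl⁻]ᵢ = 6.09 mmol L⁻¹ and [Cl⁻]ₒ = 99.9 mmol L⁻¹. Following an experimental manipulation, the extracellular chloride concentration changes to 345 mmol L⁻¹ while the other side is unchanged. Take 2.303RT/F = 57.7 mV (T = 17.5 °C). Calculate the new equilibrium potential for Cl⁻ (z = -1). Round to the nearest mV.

-101 mV

After the shift: [Cl⁻]_out = 345, [Cl⁻]_in = 6.09 mmol L⁻¹.
E_new = (57.7/-1)·log₁₀(345/6.09) = -57.70 · (1.7532) = -101.16 mV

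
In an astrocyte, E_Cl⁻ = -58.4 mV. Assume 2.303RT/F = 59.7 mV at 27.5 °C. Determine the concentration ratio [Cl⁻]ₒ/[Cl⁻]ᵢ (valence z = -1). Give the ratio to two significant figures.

9.5

log₁₀([out]/[in]) = E·z/(59.7) = -58.4 × -1 / 59.7 = 0.9782
[out]/[in] = 10^(0.9782) = 9.511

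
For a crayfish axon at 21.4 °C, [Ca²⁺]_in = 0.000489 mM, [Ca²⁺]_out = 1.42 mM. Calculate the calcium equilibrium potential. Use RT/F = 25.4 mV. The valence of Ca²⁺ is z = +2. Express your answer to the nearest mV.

101 mV

E = (25.4/z) · ln([Ca²⁺]_out/[Ca²⁺]_in) with z = +2.
= (25.4/2) · ln(1.42/0.000489) = 12.70 · ln(2904)
= 12.70 · (7.9738) = 101.27 mV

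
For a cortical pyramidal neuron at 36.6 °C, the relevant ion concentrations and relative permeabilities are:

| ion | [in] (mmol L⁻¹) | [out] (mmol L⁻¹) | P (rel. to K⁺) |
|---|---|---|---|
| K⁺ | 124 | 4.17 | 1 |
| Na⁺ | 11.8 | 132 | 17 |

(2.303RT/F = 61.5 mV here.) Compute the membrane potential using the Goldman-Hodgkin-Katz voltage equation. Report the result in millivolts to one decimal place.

51.7 mV

Vm = 61.5 · log₁₀[(Σ P·[cation]ₒ + Σ P·[anion]ᵢ) / (Σ P·[cation]ᵢ + Σ P·[anion]ₒ)]
Numerator = 1×4.17 + 17×132 = 2248
Denominator = 1×124 + 17×11.8 = 324.6
Vm = 61.5 · log₁₀(6.926) = 61.5 × (0.8405) = 51.69 mV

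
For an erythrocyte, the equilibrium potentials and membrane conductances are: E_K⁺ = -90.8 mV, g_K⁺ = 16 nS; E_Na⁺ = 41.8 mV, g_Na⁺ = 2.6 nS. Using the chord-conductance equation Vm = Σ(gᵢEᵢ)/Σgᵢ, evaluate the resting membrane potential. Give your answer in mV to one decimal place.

Σ gᵢEᵢ = 16·(-90.8) + 2.6·(41.8) = -1344.12
Σ gᵢ = 16 + 2.6 = 18.6
Vm = -1344.12 / 18.6 = -72.26 mV

-72.3 mV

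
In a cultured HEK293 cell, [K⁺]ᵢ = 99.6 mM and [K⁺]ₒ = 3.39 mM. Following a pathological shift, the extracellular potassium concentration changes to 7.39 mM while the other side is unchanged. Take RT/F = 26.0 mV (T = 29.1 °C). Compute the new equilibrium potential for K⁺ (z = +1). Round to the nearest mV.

After the shift: [K⁺]_out = 7.39, [K⁺]_in = 99.6 mM.
E_new = (26.0/1)·ln(7.39/99.6) = 26.00 · (-2.6010) = -67.63 mV

-68 mV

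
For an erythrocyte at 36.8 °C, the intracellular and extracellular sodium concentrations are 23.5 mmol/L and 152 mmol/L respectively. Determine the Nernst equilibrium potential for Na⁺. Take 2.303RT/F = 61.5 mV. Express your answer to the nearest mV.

E = (61.5/z) · log₁₀([Na⁺]_out/[Na⁺]_in) with z = +1.
= (61.5/1) · log₁₀(152/23.5) = 61.50 · log₁₀(6.468)
= 61.50 · (0.8108) = 49.86 mV

50 mV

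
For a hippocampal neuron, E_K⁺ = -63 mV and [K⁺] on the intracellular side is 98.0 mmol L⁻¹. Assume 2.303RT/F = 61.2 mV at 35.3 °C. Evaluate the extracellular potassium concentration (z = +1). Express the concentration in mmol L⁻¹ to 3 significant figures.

Nernst: E = (61.2/1) · log₁₀([out]/[in]), so log₁₀([out]/[in]) = -63.0 × 1 / 61.2 = -1.0294.
[out]/[in] = 10^(-1.0294) = 0.09345.
[out] = 0.09345 × 98.0 = 9.158 mmol L⁻¹.

9.16 mmol L⁻¹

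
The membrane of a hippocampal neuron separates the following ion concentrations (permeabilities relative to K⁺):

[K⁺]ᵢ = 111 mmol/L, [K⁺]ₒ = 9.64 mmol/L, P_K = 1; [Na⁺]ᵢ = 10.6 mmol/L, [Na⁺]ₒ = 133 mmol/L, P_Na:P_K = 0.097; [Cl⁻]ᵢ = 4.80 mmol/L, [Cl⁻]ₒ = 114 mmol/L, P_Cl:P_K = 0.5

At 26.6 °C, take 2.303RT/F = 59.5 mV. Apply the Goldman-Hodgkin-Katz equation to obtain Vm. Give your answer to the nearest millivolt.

-49 mV

Vm = 59.5 · log₁₀[(Σ P·[cation]ₒ + Σ P·[anion]ᵢ) / (Σ P·[cation]ᵢ + Σ P·[anion]ₒ)]
Numerator = 1×9.64 + 0.097×133 + 0.5×4.80 = 24.94
Denominator = 1×111 + 0.097×10.6 + 0.5×114 = 169
Vm = 59.5 · log₁₀(0.14756) = 59.5 × (-0.8310) = -49.45 mV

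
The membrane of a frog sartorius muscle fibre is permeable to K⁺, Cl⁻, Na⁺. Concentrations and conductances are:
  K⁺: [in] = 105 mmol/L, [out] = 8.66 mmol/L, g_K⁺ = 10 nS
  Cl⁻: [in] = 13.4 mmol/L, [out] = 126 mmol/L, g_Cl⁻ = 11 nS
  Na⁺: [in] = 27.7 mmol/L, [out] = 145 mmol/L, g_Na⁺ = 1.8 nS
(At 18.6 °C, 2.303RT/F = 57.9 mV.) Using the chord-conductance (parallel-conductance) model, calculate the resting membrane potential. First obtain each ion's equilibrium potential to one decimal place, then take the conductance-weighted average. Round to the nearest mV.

E_K⁺ = (57.9/1)·log₁₀(8.66/105) = -62.7 mV
E_Cl⁻ = (57.9/-1)·log₁₀(126/13.4) = -56.4 mV
E_Na⁺ = (57.9/1)·log₁₀(145/27.7) = 41.6 mV
Vm = (Σ gᵢEᵢ)/(Σ gᵢ) = (10·-62.7 + 11·-56.4 + 1.8·41.6) / (10 + 11 + 1.8)
= -1172.52 / 22.8 = -51.43 mV

-51 mV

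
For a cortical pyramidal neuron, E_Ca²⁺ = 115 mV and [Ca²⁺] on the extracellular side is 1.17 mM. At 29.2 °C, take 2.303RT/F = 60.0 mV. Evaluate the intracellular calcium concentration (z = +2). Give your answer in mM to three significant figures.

0.000172 mM

Nernst: E = (60.0/2) · log₁₀([out]/[in]), so log₁₀([out]/[in]) = 115.0 × 2 / 60.0 = 3.8333.
[out]/[in] = 10^(3.8333) = 6813.
[in] = 1.17 / 6813 = 0.0001717 mM.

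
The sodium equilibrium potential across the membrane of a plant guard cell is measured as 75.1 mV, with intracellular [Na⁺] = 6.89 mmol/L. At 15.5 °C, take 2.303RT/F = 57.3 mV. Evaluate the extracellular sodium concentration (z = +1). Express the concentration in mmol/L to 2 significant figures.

Nernst: E = (57.3/1) · log₁₀([out]/[in]), so log₁₀([out]/[in]) = 75.1 × 1 / 57.3 = 1.3106.
[out]/[in] = 10^(1.3106) = 20.45.
[out] = 20.45 × 6.89 = 140.9 mmol/L.

140 mmol/L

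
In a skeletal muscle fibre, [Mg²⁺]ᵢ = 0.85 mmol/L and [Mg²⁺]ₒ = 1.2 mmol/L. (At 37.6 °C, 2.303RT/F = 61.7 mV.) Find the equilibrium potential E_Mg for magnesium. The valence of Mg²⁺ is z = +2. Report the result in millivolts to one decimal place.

4.6 mV

E = (61.7/z) · log₁₀([Mg²⁺]_out/[Mg²⁺]_in) with z = +2.
= (61.7/2) · log₁₀(1.2/0.85) = 30.85 · log₁₀(1.412)
= 30.85 · (0.1498) = 4.62 mV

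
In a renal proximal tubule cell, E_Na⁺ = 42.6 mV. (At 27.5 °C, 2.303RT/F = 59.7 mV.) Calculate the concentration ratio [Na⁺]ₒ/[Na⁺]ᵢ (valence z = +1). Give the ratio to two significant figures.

log₁₀([out]/[in]) = E·z/(59.7) = 42.6 × 1 / 59.7 = 0.7136
[out]/[in] = 10^(0.7136) = 5.171

5.2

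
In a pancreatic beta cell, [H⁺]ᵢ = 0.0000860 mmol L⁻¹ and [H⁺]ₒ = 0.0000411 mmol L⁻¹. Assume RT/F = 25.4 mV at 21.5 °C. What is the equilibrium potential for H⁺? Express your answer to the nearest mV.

E = (25.4/z) · ln([H⁺]_out/[H⁺]_in) with z = +1.
= (25.4/1) · ln(0.0000411/0.0000860) = 25.40 · ln(0.4779)
= 25.40 · (-0.7383) = -18.75 mV

-19 mV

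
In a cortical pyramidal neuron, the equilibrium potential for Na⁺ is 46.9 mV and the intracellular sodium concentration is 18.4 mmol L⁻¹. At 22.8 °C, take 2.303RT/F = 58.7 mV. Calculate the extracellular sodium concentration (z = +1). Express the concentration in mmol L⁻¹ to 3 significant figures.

116 mmol L⁻¹

Nernst: E = (58.7/1) · log₁₀([out]/[in]), so log₁₀([out]/[in]) = 46.9 × 1 / 58.7 = 0.7990.
[out]/[in] = 10^(0.7990) = 6.295.
[out] = 6.295 × 18.4 = 115.8 mmol L⁻¹.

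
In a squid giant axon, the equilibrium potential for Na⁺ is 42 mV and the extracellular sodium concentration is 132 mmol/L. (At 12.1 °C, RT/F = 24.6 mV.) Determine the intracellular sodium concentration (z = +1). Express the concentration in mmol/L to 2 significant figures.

24 mmol/L

Nernst: E = (24.6/1) · ln([out]/[in]), so ln([out]/[in]) = 42.0 × 1 / 24.6 = 1.7073.
[out]/[in] = e^(1.7073) = 5.514.
[in] = 132 / 5.514 = 23.94 mmol/L.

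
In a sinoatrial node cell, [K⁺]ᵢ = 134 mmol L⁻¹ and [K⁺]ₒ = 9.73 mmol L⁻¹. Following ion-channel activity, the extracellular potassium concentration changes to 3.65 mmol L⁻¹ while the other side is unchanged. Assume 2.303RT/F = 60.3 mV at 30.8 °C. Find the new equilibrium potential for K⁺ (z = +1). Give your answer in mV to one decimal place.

-94.4 mV

After the shift: [K⁺]_out = 3.65, [K⁺]_in = 134 mmol L⁻¹.
E_new = (60.3/1)·log₁₀(3.65/134) = 60.30 · (-1.5648) = -94.36 mV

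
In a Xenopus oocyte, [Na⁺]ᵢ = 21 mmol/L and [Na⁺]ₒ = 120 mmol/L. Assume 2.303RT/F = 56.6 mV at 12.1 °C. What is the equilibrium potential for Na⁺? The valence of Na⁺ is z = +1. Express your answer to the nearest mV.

43 mV

E = (56.6/z) · log₁₀([Na⁺]_out/[Na⁺]_in) with z = +1.
= (56.6/1) · log₁₀(120/21) = 56.60 · log₁₀(5.714)
= 56.60 · (0.7570) = 42.84 mV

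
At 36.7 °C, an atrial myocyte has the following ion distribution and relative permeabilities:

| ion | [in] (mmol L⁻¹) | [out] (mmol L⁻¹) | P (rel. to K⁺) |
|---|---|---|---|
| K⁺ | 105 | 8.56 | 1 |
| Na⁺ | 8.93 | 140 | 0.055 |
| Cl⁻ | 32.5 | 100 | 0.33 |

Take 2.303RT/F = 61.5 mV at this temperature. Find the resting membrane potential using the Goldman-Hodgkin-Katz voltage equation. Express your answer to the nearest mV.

Vm = 61.5 · log₁₀[(Σ P·[cation]ₒ + Σ P·[anion]ᵢ) / (Σ P·[cation]ᵢ + Σ P·[anion]ₒ)]
Numerator = 1×8.56 + 0.055×140 + 0.33×32.5 = 26.98
Denominator = 1×105 + 0.055×8.93 + 0.33×100 = 138.5
Vm = 61.5 · log₁₀(0.19485) = 61.5 × (-0.7103) = -43.68 mV

-44 mV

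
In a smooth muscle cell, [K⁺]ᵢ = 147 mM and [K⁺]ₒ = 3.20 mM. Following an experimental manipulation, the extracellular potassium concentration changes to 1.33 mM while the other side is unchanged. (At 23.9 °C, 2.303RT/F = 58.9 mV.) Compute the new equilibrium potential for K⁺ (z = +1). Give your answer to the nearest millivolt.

After the shift: [K⁺]_out = 1.33, [K⁺]_in = 147 mM.
E_new = (58.9/1)·log₁₀(1.33/147) = 58.90 · (-2.0435) = -120.36 mV

-120 mV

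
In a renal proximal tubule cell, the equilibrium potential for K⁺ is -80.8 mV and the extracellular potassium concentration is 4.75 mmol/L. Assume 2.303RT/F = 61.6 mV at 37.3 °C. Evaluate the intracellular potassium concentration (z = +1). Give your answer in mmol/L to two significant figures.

Nernst: E = (61.6/1) · log₁₀([out]/[in]), so log₁₀([out]/[in]) = -80.8 × 1 / 61.6 = -1.3117.
[out]/[in] = 10^(-1.3117) = 0.04879.
[in] = 4.75 / 0.04879 = 97.36 mmol/L.

97 mmol/L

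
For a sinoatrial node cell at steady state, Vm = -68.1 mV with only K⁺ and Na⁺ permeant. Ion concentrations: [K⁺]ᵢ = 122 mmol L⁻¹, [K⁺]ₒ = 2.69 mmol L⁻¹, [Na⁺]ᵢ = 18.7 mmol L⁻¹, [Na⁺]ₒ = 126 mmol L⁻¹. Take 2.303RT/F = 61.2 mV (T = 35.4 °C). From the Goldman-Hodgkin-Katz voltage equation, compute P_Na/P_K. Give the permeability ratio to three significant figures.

0.0540

Let α = P_Na/P_K. GHK: Vm = 61.2·log₁₀[(Kₒ + α·Naₒ)/(Kᵢ + α·Naᵢ)].
10^(Vm/61.2) = 10^(-68.1/61.2) = 0.077136
So 0.077136·(Kᵢ + α·Naᵢ) = Kₒ + α·Naₒ → α = (0.077136·122.0 − 2.69) / (126.0 − 0.077136·18.7)
α = (9.411 − 2.69) / (126.0 − 1.442) = 6.721/124.6 = 0.05396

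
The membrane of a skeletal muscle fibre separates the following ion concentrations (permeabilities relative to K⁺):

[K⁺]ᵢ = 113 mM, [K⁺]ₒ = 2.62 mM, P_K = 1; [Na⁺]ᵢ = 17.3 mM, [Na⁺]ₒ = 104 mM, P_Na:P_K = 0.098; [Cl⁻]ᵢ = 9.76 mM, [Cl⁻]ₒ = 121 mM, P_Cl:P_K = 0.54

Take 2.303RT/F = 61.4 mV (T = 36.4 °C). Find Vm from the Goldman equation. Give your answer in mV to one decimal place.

Vm = 61.4 · log₁₀[(Σ P·[cation]ₒ + Σ P·[anion]ᵢ) / (Σ P·[cation]ᵢ + Σ P·[anion]ₒ)]
Numerator = 1×2.62 + 0.098×104 + 0.54×9.76 = 18.08
Denominator = 1×113 + 0.098×17.3 + 0.54×121 = 180
Vm = 61.4 · log₁₀(0.10044) = 61.4 × (-0.9981) = -61.28 mV

-61.3 mV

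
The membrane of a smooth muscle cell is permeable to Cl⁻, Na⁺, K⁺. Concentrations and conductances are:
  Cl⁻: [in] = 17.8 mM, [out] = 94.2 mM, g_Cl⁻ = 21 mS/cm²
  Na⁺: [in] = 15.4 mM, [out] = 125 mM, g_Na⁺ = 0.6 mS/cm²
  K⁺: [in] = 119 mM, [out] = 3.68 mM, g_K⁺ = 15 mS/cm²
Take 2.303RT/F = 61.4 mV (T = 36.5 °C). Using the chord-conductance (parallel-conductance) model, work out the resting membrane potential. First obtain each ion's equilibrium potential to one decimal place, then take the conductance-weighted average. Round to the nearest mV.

-63 mV

E_Cl⁻ = (61.4/-1)·log₁₀(94.2/17.8) = -44.4 mV
E_Na⁺ = (61.4/1)·log₁₀(125/15.4) = 55.8 mV
E_K⁺ = (61.4/1)·log₁₀(3.68/119) = -92.7 mV
Vm = (Σ gᵢEᵢ)/(Σ gᵢ) = (21·-44.4 + 0.6·55.8 + 15·-92.7) / (21 + 0.6 + 15)
= -2289.42 / 36.6 = -62.55 mV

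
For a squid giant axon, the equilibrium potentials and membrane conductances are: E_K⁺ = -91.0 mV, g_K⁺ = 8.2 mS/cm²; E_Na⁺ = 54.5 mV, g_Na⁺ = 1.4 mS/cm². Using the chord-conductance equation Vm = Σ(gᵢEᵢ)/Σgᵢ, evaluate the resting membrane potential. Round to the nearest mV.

Σ gᵢEᵢ = 8.2·(-91.0) + 1.4·(54.5) = -669.90
Σ gᵢ = 8.2 + 1.4 = 9.6
Vm = -669.90 / 9.6 = -69.78 mV

-70 mV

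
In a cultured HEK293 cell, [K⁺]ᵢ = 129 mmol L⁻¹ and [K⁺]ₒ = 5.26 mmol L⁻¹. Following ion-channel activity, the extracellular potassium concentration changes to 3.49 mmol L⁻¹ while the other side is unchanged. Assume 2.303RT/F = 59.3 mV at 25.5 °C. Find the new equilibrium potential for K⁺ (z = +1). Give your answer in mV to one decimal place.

After the shift: [K⁺]_out = 3.49, [K⁺]_in = 129 mmol L⁻¹.
E_new = (59.3/1)·log₁₀(3.49/129) = 59.30 · (-1.5678) = -92.97 mV

-93.0 mV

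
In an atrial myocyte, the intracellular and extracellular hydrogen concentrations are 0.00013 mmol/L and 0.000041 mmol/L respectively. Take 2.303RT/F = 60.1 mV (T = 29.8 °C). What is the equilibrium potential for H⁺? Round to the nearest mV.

-30 mV

E = (60.1/z) · log₁₀([H⁺]_out/[H⁺]_in) with z = +1.
= (60.1/1) · log₁₀(0.000041/0.00013) = 60.10 · log₁₀(0.3154)
= 60.10 · (-0.5012) = -30.12 mV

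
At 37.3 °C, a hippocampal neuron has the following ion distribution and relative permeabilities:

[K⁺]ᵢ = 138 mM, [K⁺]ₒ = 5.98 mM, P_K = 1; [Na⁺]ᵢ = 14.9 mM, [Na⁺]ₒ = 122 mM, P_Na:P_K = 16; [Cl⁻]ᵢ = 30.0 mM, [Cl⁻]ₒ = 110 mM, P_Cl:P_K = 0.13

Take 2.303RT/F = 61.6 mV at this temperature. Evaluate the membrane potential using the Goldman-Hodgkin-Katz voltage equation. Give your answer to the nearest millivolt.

43 mV

Vm = 61.6 · log₁₀[(Σ P·[cation]ₒ + Σ P·[anion]ᵢ) / (Σ P·[cation]ᵢ + Σ P·[anion]ₒ)]
Numerator = 1×5.98 + 16×122 + 0.13×30.0 = 1962
Denominator = 1×138 + 16×14.9 + 0.13×110 = 390.7
Vm = 61.6 · log₁₀(5.0214) = 61.6 × (0.7008) = 43.17 mV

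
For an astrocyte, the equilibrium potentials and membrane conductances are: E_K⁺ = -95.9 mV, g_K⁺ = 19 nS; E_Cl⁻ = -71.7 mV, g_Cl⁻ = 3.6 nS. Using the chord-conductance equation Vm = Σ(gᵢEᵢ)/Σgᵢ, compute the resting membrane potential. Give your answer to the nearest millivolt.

Σ gᵢEᵢ = 19·(-95.9) + 3.6·(-71.7) = -2080.22
Σ gᵢ = 19 + 3.6 = 22.6
Vm = -2080.22 / 22.6 = -92.05 mV

-92 mV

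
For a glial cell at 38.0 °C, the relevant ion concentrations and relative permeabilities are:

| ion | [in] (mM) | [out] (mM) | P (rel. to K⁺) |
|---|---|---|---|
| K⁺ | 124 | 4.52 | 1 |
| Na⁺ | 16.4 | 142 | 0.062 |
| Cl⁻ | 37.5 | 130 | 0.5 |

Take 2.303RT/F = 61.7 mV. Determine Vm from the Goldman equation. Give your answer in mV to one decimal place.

Vm = 61.7 · log₁₀[(Σ P·[cation]ₒ + Σ P·[anion]ᵢ) / (Σ P·[cation]ᵢ + Σ P·[anion]ₒ)]
Numerator = 1×4.52 + 0.062×142 + 0.5×37.5 = 32.07
Denominator = 1×124 + 0.062×16.4 + 0.5×130 = 190
Vm = 61.7 · log₁₀(0.1688) = 61.7 × (-0.7726) = -47.67 mV

-47.7 mV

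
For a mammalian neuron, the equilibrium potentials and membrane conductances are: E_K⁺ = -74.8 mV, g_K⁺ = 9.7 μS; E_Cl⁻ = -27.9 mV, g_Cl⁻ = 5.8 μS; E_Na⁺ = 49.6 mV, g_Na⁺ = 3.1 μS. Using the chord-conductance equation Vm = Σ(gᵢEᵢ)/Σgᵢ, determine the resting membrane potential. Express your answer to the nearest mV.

-39 mV

Σ gᵢEᵢ = 9.7·(-74.8) + 5.8·(-27.9) + 3.1·(49.6) = -733.62
Σ gᵢ = 9.7 + 5.8 + 3.1 = 18.6
Vm = -733.62 / 18.6 = -39.44 mV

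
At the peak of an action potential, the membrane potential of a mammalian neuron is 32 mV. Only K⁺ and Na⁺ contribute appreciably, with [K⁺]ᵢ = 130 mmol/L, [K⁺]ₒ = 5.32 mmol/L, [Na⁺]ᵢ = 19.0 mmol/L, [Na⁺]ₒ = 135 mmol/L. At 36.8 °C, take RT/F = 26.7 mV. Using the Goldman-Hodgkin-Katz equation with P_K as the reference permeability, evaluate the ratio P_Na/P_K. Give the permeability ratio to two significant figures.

Let α = P_Na/P_K. GHK: Vm = 26.7·ln[(Kₒ + α·Naₒ)/(Kᵢ + α·Naᵢ)].
e^(Vm/26.7) = e^(32.0/26.7) = 3.3151
So 3.3151·(Kᵢ + α·Naᵢ) = Kₒ + α·Naₒ → α = (3.3151·130.0 − 5.32) / (135.0 − 3.3151·19.0)
α = (431 − 5.32) / (135.0 − 62.99) = 425.6/72.01 = 5.911

5.9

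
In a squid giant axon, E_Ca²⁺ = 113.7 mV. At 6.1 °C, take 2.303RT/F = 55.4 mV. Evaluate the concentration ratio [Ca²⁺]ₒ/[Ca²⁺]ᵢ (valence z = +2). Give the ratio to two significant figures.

13000

log₁₀([out]/[in]) = E·z/(55.4) = 113.7 × 2 / 55.4 = 4.1047
[out]/[in] = 10^(4.1047) = 1.273e+04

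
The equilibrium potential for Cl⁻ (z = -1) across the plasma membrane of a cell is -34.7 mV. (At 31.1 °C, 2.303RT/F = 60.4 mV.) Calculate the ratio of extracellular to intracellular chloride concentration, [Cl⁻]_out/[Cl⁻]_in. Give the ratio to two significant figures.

log₁₀([out]/[in]) = E·z/(60.4) = -34.7 × -1 / 60.4 = 0.5745
[out]/[in] = 10^(0.5745) = 3.754

3.8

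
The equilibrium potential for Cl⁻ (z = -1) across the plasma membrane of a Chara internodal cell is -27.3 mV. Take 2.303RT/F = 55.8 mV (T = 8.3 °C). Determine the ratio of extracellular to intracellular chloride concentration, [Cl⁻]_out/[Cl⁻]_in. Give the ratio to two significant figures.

3.1

log₁₀([out]/[in]) = E·z/(55.8) = -27.3 × -1 / 55.8 = 0.4892
[out]/[in] = 10^(0.4892) = 3.085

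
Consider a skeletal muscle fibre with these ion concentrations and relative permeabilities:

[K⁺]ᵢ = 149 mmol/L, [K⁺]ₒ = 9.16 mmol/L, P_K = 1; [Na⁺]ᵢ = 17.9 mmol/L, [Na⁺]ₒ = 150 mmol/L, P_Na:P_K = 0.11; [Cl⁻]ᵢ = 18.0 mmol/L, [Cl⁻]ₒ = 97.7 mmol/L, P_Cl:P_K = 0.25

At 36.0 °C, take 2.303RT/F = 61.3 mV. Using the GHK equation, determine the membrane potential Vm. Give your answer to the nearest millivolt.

-47 mV

Vm = 61.3 · log₁₀[(Σ P·[cation]ₒ + Σ P·[anion]ᵢ) / (Σ P·[cation]ᵢ + Σ P·[anion]ₒ)]
Numerator = 1×9.16 + 0.11×150 + 0.25×18.0 = 30.16
Denominator = 1×149 + 0.11×17.9 + 0.25×97.7 = 175.4
Vm = 61.3 · log₁₀(0.17196) = 61.3 × (-0.7646) = -46.87 mV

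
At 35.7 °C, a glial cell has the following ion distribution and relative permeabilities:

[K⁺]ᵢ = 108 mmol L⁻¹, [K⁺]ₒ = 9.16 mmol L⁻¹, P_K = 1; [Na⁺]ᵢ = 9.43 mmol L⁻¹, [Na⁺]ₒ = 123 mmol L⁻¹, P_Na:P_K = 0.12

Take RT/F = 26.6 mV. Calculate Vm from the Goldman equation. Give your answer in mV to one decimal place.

-40.4 mV

Vm = 26.6 · ln[(Σ P·[cation]ₒ + Σ P·[anion]ᵢ) / (Σ P·[cation]ᵢ + Σ P·[anion]ₒ)]
Numerator = 1×9.16 + 0.12×123 = 23.92
Denominator = 1×108 + 0.12×9.43 = 109.1
Vm = 26.6 · ln(0.21918) = 26.6 × (-1.5178) = -40.37 mV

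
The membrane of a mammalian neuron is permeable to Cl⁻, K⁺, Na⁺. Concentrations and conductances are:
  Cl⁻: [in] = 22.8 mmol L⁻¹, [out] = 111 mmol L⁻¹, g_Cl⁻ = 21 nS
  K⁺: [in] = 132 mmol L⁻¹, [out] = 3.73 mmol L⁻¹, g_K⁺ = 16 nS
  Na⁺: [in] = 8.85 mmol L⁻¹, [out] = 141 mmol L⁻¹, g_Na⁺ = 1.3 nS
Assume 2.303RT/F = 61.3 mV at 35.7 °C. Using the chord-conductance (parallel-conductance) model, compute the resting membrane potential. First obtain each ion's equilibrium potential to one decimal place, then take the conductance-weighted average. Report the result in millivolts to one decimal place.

-60.2 mV

E_Cl⁻ = (61.3/-1)·log₁₀(111/22.8) = -42.1 mV
E_K⁺ = (61.3/1)·log₁₀(3.73/132) = -94.9 mV
E_Na⁺ = (61.3/1)·log₁₀(141/8.85) = 73.7 mV
Vm = (Σ gᵢEᵢ)/(Σ gᵢ) = (21·-42.1 + 16·-94.9 + 1.3·73.7) / (21 + 16 + 1.3)
= -2306.69 / 38.3 = -60.23 mV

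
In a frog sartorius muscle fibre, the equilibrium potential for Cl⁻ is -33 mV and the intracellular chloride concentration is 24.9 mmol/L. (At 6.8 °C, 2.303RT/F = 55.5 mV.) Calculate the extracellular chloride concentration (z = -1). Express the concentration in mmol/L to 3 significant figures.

97.9 mmol/L

Nernst: E = (55.5/-1) · log₁₀([out]/[in]), so log₁₀([out]/[in]) = -33.0 × -1 / 55.5 = 0.5946.
[out]/[in] = 10^(0.5946) = 3.932.
[out] = 3.932 × 24.9 = 97.9 mmol/L.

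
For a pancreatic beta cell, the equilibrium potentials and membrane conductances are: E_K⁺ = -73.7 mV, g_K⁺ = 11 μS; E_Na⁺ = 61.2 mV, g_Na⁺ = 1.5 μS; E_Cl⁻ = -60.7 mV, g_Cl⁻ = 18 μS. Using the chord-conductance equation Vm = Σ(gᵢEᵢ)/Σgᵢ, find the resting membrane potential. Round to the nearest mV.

Σ gᵢEᵢ = 11·(-73.7) + 1.5·(61.2) + 18·(-60.7) = -1811.50
Σ gᵢ = 11 + 1.5 + 18 = 30.5
Vm = -1811.50 / 30.5 = -59.39 mV

-59 mV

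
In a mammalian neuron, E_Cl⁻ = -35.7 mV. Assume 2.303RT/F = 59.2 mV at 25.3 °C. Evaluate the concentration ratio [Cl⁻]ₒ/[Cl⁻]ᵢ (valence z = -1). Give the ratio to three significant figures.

log₁₀([out]/[in]) = E·z/(59.2) = -35.7 × -1 / 59.2 = 0.6030
[out]/[in] = 10^(0.6030) = 4.009

4.01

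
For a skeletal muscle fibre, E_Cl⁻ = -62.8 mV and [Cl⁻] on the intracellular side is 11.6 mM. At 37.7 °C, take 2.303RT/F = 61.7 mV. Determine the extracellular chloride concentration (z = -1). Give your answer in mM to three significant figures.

121 mM

Nernst: E = (61.7/-1) · log₁₀([out]/[in]), so log₁₀([out]/[in]) = -62.8 × -1 / 61.7 = 1.0178.
[out]/[in] = 10^(1.0178) = 10.42.
[out] = 10.42 × 11.6 = 120.9 mM.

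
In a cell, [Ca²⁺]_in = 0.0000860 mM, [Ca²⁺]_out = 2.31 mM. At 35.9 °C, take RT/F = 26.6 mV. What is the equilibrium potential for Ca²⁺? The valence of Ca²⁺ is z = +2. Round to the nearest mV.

E = (26.6/z) · ln([Ca²⁺]_out/[Ca²⁺]_in) with z = +2.
= (26.6/2) · ln(2.31/0.0000860) = 13.30 · ln(2.686e+04)
= 13.30 · (10.1984) = 135.64 mV

136 mV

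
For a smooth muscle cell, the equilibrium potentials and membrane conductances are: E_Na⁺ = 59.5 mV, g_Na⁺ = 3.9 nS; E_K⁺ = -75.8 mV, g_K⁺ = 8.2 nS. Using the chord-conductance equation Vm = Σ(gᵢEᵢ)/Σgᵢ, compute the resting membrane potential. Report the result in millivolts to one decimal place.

Σ gᵢEᵢ = 3.9·(59.5) + 8.2·(-75.8) = -389.51
Σ gᵢ = 3.9 + 8.2 = 12.1
Vm = -389.51 / 12.1 = -32.19 mV

-32.2 mV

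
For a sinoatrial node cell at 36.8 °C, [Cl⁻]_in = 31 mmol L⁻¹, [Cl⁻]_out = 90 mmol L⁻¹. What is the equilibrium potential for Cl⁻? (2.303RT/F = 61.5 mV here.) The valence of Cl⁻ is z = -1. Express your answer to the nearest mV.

-28 mV

E = (61.5/z) · log₁₀([Cl⁻]_out/[Cl⁻]_in) with z = -1.
For an anion, dividing by z = -1 reverses the sign.
= (61.5/-1) · log₁₀(90/31) = -61.50 · log₁₀(2.903)
= -61.50 · (0.4629) = -28.47 mV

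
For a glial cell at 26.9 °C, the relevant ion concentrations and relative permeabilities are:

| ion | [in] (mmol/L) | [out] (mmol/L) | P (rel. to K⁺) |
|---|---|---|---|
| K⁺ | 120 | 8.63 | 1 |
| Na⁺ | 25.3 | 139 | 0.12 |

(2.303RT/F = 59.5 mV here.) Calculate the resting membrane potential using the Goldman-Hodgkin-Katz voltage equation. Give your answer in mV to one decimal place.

Vm = 59.5 · log₁₀[(Σ P·[cation]ₒ + Σ P·[anion]ᵢ) / (Σ P·[cation]ᵢ + Σ P·[anion]ₒ)]
Numerator = 1×8.63 + 0.12×139 = 25.31
Denominator = 1×120 + 0.12×25.3 = 123
Vm = 59.5 · log₁₀(0.20571) = 59.5 × (-0.6867) = -40.86 mV

-40.9 mV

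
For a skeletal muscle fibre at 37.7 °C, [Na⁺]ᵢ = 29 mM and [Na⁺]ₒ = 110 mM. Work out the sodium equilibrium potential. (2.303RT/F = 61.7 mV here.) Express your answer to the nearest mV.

36 mV

E = (61.7/z) · log₁₀([Na⁺]_out/[Na⁺]_in) with z = +1.
= (61.7/1) · log₁₀(110/29) = 61.70 · log₁₀(3.793)
= 61.70 · (0.5790) = 35.72 mV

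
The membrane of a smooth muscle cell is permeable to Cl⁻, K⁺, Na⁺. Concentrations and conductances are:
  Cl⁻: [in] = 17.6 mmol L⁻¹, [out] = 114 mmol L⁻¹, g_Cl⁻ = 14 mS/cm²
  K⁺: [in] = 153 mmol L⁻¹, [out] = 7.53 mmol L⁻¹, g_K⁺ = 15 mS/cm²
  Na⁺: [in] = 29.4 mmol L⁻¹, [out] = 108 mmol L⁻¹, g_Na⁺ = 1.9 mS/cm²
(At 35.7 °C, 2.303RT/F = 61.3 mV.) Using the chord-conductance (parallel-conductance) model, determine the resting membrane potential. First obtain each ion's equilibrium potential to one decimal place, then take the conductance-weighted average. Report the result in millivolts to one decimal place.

-59.3 mV

E_Cl⁻ = (61.3/-1)·log₁₀(114/17.6) = -49.7 mV
E_K⁺ = (61.3/1)·log₁₀(7.53/153) = -80.2 mV
E_Na⁺ = (61.3/1)·log₁₀(108/29.4) = 34.6 mV
Vm = (Σ gᵢEᵢ)/(Σ gᵢ) = (14·-49.7 + 15·-80.2 + 1.9·34.6) / (14 + 15 + 1.9)
= -1833.06 / 30.9 = -59.32 mV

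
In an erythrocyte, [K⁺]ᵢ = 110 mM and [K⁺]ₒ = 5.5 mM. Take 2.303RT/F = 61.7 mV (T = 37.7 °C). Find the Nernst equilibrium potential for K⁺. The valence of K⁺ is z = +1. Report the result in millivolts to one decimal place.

-80.3 mV

E = (61.7/z) · log₁₀([K⁺]_out/[K⁺]_in) with z = +1.
= (61.7/1) · log₁₀(5.5/110) = 61.70 · log₁₀(0.05)
= 61.70 · (-1.3010) = -80.27 mV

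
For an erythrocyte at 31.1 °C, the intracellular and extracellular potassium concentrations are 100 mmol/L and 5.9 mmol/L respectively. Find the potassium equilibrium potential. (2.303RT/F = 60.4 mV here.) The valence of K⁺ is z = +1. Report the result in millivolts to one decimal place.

E = (60.4/z) · log₁₀([K⁺]_out/[K⁺]_in) with z = +1.
= (60.4/1) · log₁₀(5.9/100) = 60.40 · log₁₀(0.059)
= 60.40 · (-1.2291) = -74.24 mV

-74.2 mV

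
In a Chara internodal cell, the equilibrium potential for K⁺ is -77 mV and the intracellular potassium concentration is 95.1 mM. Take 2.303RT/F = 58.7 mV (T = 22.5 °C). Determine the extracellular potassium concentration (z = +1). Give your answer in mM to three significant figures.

4.64 mM

Nernst: E = (58.7/1) · log₁₀([out]/[in]), so log₁₀([out]/[in]) = -77.0 × 1 / 58.7 = -1.3118.
[out]/[in] = 10^(-1.3118) = 0.04878.
[out] = 0.04878 × 95.1 = 4.639 mM.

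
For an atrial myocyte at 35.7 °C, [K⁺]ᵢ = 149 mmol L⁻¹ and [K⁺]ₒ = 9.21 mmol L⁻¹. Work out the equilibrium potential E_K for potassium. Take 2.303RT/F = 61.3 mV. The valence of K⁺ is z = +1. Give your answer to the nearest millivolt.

-74 mV

E = (61.3/z) · log₁₀([K⁺]_out/[K⁺]_in) with z = +1.
= (61.3/1) · log₁₀(9.21/149) = 61.30 · log₁₀(0.06181)
= 61.30 · (-1.2089) = -74.11 mV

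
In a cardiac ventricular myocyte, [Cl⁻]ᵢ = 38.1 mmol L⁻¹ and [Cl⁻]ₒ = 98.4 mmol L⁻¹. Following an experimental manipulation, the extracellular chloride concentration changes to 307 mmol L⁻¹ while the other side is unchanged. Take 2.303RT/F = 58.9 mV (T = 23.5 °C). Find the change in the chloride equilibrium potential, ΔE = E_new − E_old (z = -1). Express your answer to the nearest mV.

E_old = (58.9/-1)·log₁₀(98.4/38.1) = -24.27 mV
E_new = (58.9/-1)·log₁₀(307/38.1) = -53.38 mV
ΔE = -53.38 − (-24.27) = -29.11 mV

-29 mV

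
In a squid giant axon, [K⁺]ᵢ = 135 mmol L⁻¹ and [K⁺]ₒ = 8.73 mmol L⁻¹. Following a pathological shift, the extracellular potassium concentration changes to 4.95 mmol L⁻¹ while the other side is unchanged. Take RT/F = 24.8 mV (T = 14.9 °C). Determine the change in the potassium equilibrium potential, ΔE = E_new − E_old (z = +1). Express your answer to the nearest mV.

E_old = (24.8/1)·ln(8.73/135) = -67.92 mV
E_new = (24.8/1)·ln(4.95/135) = -81.99 mV
ΔE = -81.99 − (-67.92) = -14.07 mV

-14 mV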